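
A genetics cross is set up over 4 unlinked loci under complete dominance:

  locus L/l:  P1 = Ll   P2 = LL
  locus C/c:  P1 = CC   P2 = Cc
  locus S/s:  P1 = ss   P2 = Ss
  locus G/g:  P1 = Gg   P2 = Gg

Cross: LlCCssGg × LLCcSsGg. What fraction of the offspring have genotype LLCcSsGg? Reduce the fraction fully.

P(LLCcSsGg) = 1/16

LlCCssGg gametes: LCsG×4, LCsg×4, lCsG×4, lCsg×4
LLCcSsGg gametes: LCSG×2, LCSg×2, LCsG×2, LCsg×2, LcSG×2, LcSg×2, LcsG×2, Lcsg×2
LlCCssGg×LLCcSsGg grid (16·16=256): LLCCSsGG=8 LLCCSsGg=16 LLCCSsgg=8 LLCCssGG=8 LLCCssGg=16 LLCCssgg=8 LLCcSsGG=8 LLCcSsGg=16 LLCcSsgg=8 LLCcssGG=8 LLCcssGg=16 LLCcssgg=8 LlCCSsGG=8 LlCCSsGg=16 LlCCSsgg=8 LlCCssGG=8 LlCCssGg=16 LlCCssgg=8 LlCcSsGG=8 LlCcSsGg=16 LlCcSsgg=8 LlCcssGG=8 LlCcssGg=16 LlCcssgg=8
LLCcSsGg hits 16/256; gcd=16; 16÷16/256÷16 = 1/16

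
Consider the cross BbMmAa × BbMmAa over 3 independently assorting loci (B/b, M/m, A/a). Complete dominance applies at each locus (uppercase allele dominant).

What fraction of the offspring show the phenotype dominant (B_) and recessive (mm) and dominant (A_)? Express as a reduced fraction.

P(B_ mm A_) = 9/64

BbMmAa gametes: BMA×1, BMa×1, BmA×1, Bma×1, bMA×1, bMa×1, bmA×1, bma×1
BbMmAa gametes: BMA×1, BMa×1, BmA×1, Bma×1, bMA×1, bMa×1, bmA×1, bma×1
BbMmAa×BbMmAa grid (8·8=64): BBMMAA=1 BBMMAa=2 BBMMaa=1 BBMmAA=2 BBMmAa=4 BBMmaa=2 BBmmAA=1 BBmmAa=2 BBmmaa=1 BbMMAA=2 BbMMAa=4 BbMMaa=2 BbMmAA=4 BbMmAa=8 BbMmaa=4 BbmmAA=2 BbmmAa=4 Bbmmaa=2 bbMMAA=1 bbMMAa=2 bbMMaa=1 bbMmAA=2 bbMmAa=4 bbMmaa=2 bbmmAA=1 bbmmAa=2 bbmmaa=1
B_ mm A_ hits 9/64; gcd=1; 9÷1/64÷1 = 9/64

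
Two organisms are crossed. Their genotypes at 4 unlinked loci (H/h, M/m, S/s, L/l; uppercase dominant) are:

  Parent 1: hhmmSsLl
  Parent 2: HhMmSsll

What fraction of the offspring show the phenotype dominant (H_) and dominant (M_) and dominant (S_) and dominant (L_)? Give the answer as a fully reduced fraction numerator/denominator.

hhmmSsLl gametes: hmSL×4, hmSl×4, hmsL×4, hmsl×4
HhMmSsll gametes: HMSl×2, HMsl×2, HmSl×2, Hmsl×2, hMSl×2, hMsl×2, hmSl×2, hmsl×2
hhmmSsLl×HhMmSsll grid (16·16=256): HhMmSSLl=8 HhMmSSll=8 HhMmSsLl=16 HhMmSsll=16 HhMmssLl=8 HhMmssll=8 HhmmSSLl=8 HhmmSSll=8 HhmmSsLl=16 HhmmSsll=16 HhmmssLl=8 Hhmmssll=8 hhMmSSLl=8 hhMmSSll=8 hhMmSsLl=16 hhMmSsll=16 hhMmssLl=8 hhMmssll=8 hhmmSSLl=8 hhmmSSll=8 hhmmSsLl=16 hhmmSsll=16 hhmmssLl=8 hhmmssll=8
H_ M_ S_ L_ hits 24/256; gcd=8; 24÷8/256÷8 = 3/32

P(H_ M_ S_ L_) = 3/32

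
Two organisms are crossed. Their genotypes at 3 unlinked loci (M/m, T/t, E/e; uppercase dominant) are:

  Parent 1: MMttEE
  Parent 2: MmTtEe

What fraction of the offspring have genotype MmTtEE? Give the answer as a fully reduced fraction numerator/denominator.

MMttEE gametes: MtE×8
MmTtEe gametes: MTE×1, MTe×1, MtE×1, Mte×1, mTE×1, mTe×1, mtE×1, mte×1
MMttEE×MmTtEe grid (8·8=64): MMTtEE=8 MMTtEe=8 MMttEE=8 MMttEe=8 MmTtEE=8 MmTtEe=8 MmttEE=8 MmttEe=8
MmTtEE hits 8/64; gcd=8; 8÷8/64÷8 = 1/8

P(MmTtEE) = 1/8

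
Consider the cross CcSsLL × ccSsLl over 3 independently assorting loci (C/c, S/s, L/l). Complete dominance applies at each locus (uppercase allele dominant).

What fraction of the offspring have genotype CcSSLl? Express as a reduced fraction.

P(CcSSLl) = 1/16

CcSsLL gametes: CSL×2, CsL×2, cSL×2, csL×2
ccSsLl gametes: cSL×2, cSl×2, csL×2, csl×2
CcSsLL×ccSsLl grid (8·8=64): CcSSLL=4 CcSSLl=4 CcSsLL=8 CcSsLl=8 CcssLL=4 CcssLl=4 ccSSLL=4 ccSSLl=4 ccSsLL=8 ccSsLl=8 ccssLL=4 ccssLl=4
CcSSLl hits 4/64; gcd=4; 4÷4/64÷4 = 1/16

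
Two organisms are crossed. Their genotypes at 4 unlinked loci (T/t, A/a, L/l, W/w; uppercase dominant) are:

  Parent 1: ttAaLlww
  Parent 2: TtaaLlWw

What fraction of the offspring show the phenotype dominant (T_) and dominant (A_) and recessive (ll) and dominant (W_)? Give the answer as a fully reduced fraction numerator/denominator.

ttAaLlww gametes: tALw×4, tAlw×4, taLw×4, talw×4
TtaaLlWw gametes: TaLW×2, TaLw×2, TalW×2, Talw×2, taLW×2, taLw×2, talW×2, talw×2
ttAaLlww×TtaaLlWw grid (16·16=256): TtAaLLWw=8 TtAaLLww=8 TtAaLlWw=16 TtAaLlww=16 TtAallWw=8 TtAallww=8 TtaaLLWw=8 TtaaLLww=8 TtaaLlWw=16 TtaaLlww=16 TtaallWw=8 Ttaallww=8 ttAaLLWw=8 ttAaLLww=8 ttAaLlWw=16 ttAaLlww=16 ttAallWw=8 ttAallww=8 ttaaLLWw=8 ttaaLLww=8 ttaaLlWw=16 ttaaLlww=16 ttaallWw=8 ttaallww=8
T_ A_ ll W_ hits 8/256; gcd=8; 8÷8/256÷8 = 1/32

P(T_ A_ ll W_) = 1/32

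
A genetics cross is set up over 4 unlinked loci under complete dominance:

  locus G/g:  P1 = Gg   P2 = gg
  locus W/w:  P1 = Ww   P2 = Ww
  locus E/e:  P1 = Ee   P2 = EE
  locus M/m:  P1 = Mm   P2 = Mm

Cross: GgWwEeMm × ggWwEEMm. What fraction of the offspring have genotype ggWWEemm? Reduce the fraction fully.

P(ggWWEemm) = 1/64

GgWwEeMm gametes: GWEM×1, GWEm×1, GWeM×1, GWem×1, GwEM×1, GwEm×1, GweM×1, Gwem×1, gWEM×1, gWEm×1, gWeM×1, gWem×1, gwEM×1, gwEm×1, gweM×1, gwem×1
ggWwEEMm gametes: gWEM×4, gWEm×4, gwEM×4, gwEm×4
GgWwEeMm×ggWwEEMm grid (16·16=256): GgWWEEMM=4 GgWWEEMm=8 GgWWEEmm=4 GgWWEeMM=4 GgWWEeMm=8 GgWWEemm=4 GgWwEEMM=8 GgWwEEMm=16 GgWwEEmm=8 GgWwEeMM=8 GgWwEeMm=16 GgWwEemm=8 GgwwEEMM=4 GgwwEEMm=8 GgwwEEmm=4 GgwwEeMM=4 GgwwEeMm=8 GgwwEemm=4 ggWWEEMM=4 ggWWEEMm=8 ggWWEEmm=4 ggWWEeMM=4 ggWWEeMm=8 ggWWEemm=4 ggWwEEMM=8 ggWwEEMm=16 ggWwEEmm=8 ggWwEeMM=8 ggWwEeMm=16 ggWwEemm=8 ggwwEEMM=4 ggwwEEMm=8 ggwwEEmm=4 ggwwEeMM=4 ggwwEeMm=8 ggwwEemm=4
ggWWEemm hits 4/256; gcd=4; 4÷4/256÷4 = 1/64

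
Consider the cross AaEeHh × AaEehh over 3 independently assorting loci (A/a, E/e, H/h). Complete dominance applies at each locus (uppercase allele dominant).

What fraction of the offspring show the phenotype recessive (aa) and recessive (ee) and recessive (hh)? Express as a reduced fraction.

P(aa ee hh) = 1/32

AaEeHh gametes: AEH×1, AEh×1, AeH×1, Aeh×1, aEH×1, aEh×1, aeH×1, aeh×1
AaEehh gametes: AEh×2, Aeh×2, aEh×2, aeh×2
AaEeHh×AaEehh grid (8·8=64): AAEEHh=2 AAEEhh=2 AAEeHh=4 AAEehh=4 AAeeHh=2 AAeehh=2 AaEEHh=4 AaEEhh=4 AaEeHh=8 AaEehh=8 AaeeHh=4 Aaeehh=4 aaEEHh=2 aaEEhh=2 aaEeHh=4 aaEehh=4 aaeeHh=2 aaeehh=2
aa ee hh hits 2/64; gcd=2; 2÷2/64÷2 = 1/32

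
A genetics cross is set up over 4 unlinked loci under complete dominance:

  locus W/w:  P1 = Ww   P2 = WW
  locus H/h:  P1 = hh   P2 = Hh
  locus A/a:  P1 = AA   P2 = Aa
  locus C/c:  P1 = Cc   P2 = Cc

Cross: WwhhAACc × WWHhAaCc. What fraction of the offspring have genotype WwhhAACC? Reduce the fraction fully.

WwhhAACc gametes: WhAC×4, WhAc×4, whAC×4, whAc×4
WWHhAaCc gametes: WHAC×2, WHAc×2, WHaC×2, WHac×2, WhAC×2, WhAc×2, WhaC×2, Whac×2
WwhhAACc×WWHhAaCc grid (16·16=256): WWHhAACC=8 WWHhAACc=16 WWHhAAcc=8 WWHhAaCC=8 WWHhAaCc=16 WWHhAacc=8 WWhhAACC=8 WWhhAACc=16 WWhhAAcc=8 WWhhAaCC=8 WWhhAaCc=16 WWhhAacc=8 WwHhAACC=8 WwHhAACc=16 WwHhAAcc=8 WwHhAaCC=8 WwHhAaCc=16 WwHhAacc=8 WwhhAACC=8 WwhhAACc=16 WwhhAAcc=8 WwhhAaCC=8 WwhhAaCc=16 WwhhAacc=8
WwhhAACC hits 8/256; gcd=8; 8÷8/256÷8 = 1/32

P(WwhhAACC) = 1/32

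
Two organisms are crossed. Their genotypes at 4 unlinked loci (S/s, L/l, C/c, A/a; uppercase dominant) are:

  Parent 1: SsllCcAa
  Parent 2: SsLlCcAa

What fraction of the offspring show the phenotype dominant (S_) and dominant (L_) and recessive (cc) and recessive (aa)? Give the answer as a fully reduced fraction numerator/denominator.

SsllCcAa gametes: SlCA×2, SlCa×2, SlcA×2, Slca×2, slCA×2, slCa×2, slcA×2, slca×2
SsLlCcAa gametes: SLCA×1, SLCa×1, SLcA×1, SLca×1, SlCA×1, SlCa×1, SlcA×1, Slca×1, sLCA×1, sLCa×1, sLcA×1, sLca×1, slCA×1, slCa×1, slcA×1, slca×1
SsllCcAa×SsLlCcAa grid (16·16=256): SSLlCCAA=2 SSLlCCAa=4 SSLlCCaa=2 SSLlCcAA=4 SSLlCcAa=8 SSLlCcaa=4 SSLlccAA=2 SSLlccAa=4 SSLlccaa=2 SSllCCAA=2 SSllCCAa=4 SSllCCaa=2 SSllCcAA=4 SSllCcAa=8 SSllCcaa=4 SSllccAA=2 SSllccAa=4 SSllccaa=2 SsLlCCAA=4 SsLlCCAa=8 SsLlCCaa=4 SsLlCcAA=8 SsLlCcAa=16 SsLlCcaa=8 SsLlccAA=4 SsLlccAa=8 SsLlccaa=4 SsllCCAA=4 SsllCCAa=8 SsllCCaa=4 SsllCcAA=8 SsllCcAa=16 SsllCcaa=8 SsllccAA=4 SsllccAa=8 Ssllccaa=4 ssLlCCAA=2 ssLlCCAa=4 ssLlCCaa=2 ssLlCcAA=4 ssLlCcAa=8 ssLlCcaa=4 ssLlccAA=2 ssLlccAa=4 ssLlccaa=2 ssllCCAA=2 ssllCCAa=4 ssllCCaa=2 ssllCcAA=4 ssllCcAa=8 ssllCcaa=4 ssllccAA=2 ssllccAa=4 ssllccaa=2
S_ L_ cc aa hits 6/256; gcd=2; 6÷2/256÷2 = 3/128

P(S_ L_ cc aa) = 3/128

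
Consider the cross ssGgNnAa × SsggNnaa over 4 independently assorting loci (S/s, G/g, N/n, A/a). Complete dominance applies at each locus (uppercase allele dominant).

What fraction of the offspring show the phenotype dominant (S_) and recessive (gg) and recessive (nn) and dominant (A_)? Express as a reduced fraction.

ssGgNnAa gametes: sGNA×2, sGNa×2, sGnA×2, sGna×2, sgNA×2, sgNa×2, sgnA×2, sgna×2
SsggNnaa gametes: SgNa×4, Sgna×4, sgNa×4, sgna×4
ssGgNnAa×SsggNnaa grid (16·16=256): SsGgNNAa=8 SsGgNNaa=8 SsGgNnAa=16 SsGgNnaa=16 SsGgnnAa=8 SsGgnnaa=8 SsggNNAa=8 SsggNNaa=8 SsggNnAa=16 SsggNnaa=16 SsggnnAa=8 Ssggnnaa=8 ssGgNNAa=8 ssGgNNaa=8 ssGgNnAa=16 ssGgNnaa=16 ssGgnnAa=8 ssGgnnaa=8 ssggNNAa=8 ssggNNaa=8 ssggNnAa=16 ssggNnaa=16 ssggnnAa=8 ssggnnaa=8
S_ gg nn A_ hits 8/256; gcd=8; 8÷8/256÷8 = 1/32

P(S_ gg nn A_) = 1/32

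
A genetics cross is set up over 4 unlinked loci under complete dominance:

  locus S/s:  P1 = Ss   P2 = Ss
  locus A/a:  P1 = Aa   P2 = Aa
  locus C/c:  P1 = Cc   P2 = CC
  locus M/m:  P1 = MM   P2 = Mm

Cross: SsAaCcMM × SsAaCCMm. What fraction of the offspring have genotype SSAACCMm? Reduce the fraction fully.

P(SSAACCMm) = 1/64

SsAaCcMM gametes: SACM×2, SAcM×2, SaCM×2, SacM×2, sACM×2, sAcM×2, saCM×2, sacM×2
SsAaCCMm gametes: SACM×2, SACm×2, SaCM×2, SaCm×2, sACM×2, sACm×2, saCM×2, saCm×2
SsAaCcMM×SsAaCCMm grid (16·16=256): SSAACCMM=4 SSAACCMm=4 SSAACcMM=4 SSAACcMm=4 SSAaCCMM=8 SSAaCCMm=8 SSAaCcMM=8 SSAaCcMm=8 SSaaCCMM=4 SSaaCCMm=4 SSaaCcMM=4 SSaaCcMm=4 SsAACCMM=8 SsAACCMm=8 SsAACcMM=8 SsAACcMm=8 SsAaCCMM=16 SsAaCCMm=16 SsAaCcMM=16 SsAaCcMm=16 SsaaCCMM=8 SsaaCCMm=8 SsaaCcMM=8 SsaaCcMm=8 ssAACCMM=4 ssAACCMm=4 ssAACcMM=4 ssAACcMm=4 ssAaCCMM=8 ssAaCCMm=8 ssAaCcMM=8 ssAaCcMm=8 ssaaCCMM=4 ssaaCCMm=4 ssaaCcMM=4 ssaaCcMm=4
SSAACCMm hits 4/256; gcd=4; 4÷4/256÷4 = 1/64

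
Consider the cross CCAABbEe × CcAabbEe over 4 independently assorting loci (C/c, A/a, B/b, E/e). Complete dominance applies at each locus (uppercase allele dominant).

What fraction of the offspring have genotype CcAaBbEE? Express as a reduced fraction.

CCAABbEe gametes: CABE×4, CABe×4, CAbE×4, CAbe×4
CcAabbEe gametes: CAbE×2, CAbe×2, CabE×2, Cabe×2, cAbE×2, cAbe×2, cabE×2, cabe×2
CCAABbEe×CcAabbEe grid (16·16=256): CCAABbEE=8 CCAABbEe=16 CCAABbee=8 CCAAbbEE=8 CCAAbbEe=16 CCAAbbee=8 CCAaBbEE=8 CCAaBbEe=16 CCAaBbee=8 CCAabbEE=8 CCAabbEe=16 CCAabbee=8 CcAABbEE=8 CcAABbEe=16 CcAABbee=8 CcAAbbEE=8 CcAAbbEe=16 CcAAbbee=8 CcAaBbEE=8 CcAaBbEe=16 CcAaBbee=8 CcAabbEE=8 CcAabbEe=16 CcAabbee=8
CcAaBbEE hits 8/256; gcd=8; 8÷8/256÷8 = 1/32

P(CcAaBbEE) = 1/32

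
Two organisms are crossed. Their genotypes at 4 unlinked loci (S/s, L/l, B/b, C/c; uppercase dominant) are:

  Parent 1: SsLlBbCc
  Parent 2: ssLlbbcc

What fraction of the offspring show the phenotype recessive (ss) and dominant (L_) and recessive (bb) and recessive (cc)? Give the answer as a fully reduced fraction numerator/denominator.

P(ss L_ bb cc) = 3/32

SsLlBbCc gametes: SLBC×1, SLBc×1, SLbC×1, SLbc×1, SlBC×1, SlBc×1, SlbC×1, Slbc×1, sLBC×1, sLBc×1, sLbC×1, sLbc×1, slBC×1, slBc×1, slbC×1, slbc×1
ssLlbbcc gametes: sLbc×8, slbc×8
SsLlBbCc×ssLlbbcc grid (16·16=256): SsLLBbCc=8 SsLLBbcc=8 SsLLbbCc=8 SsLLbbcc=8 SsLlBbCc=16 SsLlBbcc=16 SsLlbbCc=16 SsLlbbcc=16 SsllBbCc=8 SsllBbcc=8 SsllbbCc=8 Ssllbbcc=8 ssLLBbCc=8 ssLLBbcc=8 ssLLbbCc=8 ssLLbbcc=8 ssLlBbCc=16 ssLlBbcc=16 ssLlbbCc=16 ssLlbbcc=16 ssllBbCc=8 ssllBbcc=8 ssllbbCc=8 ssllbbcc=8
ss L_ bb cc hits 24/256; gcd=8; 24÷8/256÷8 = 3/32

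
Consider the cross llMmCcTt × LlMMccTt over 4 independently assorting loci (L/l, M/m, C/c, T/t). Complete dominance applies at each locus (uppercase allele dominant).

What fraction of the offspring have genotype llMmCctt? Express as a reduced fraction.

P(llMmCctt) = 1/32

llMmCcTt gametes: lMCT×2, lMCt×2, lMcT×2, lMct×2, lmCT×2, lmCt×2, lmcT×2, lmct×2
LlMMccTt gametes: LMcT×4, LMct×4, lMcT×4, lMct×4
llMmCcTt×LlMMccTt grid (16·16=256): LlMMCcTT=8 LlMMCcTt=16 LlMMCctt=8 LlMMccTT=8 LlMMccTt=16 LlMMcctt=8 LlMmCcTT=8 LlMmCcTt=16 LlMmCctt=8 LlMmccTT=8 LlMmccTt=16 LlMmcctt=8 llMMCcTT=8 llMMCcTt=16 llMMCctt=8 llMMccTT=8 llMMccTt=16 llMMcctt=8 llMmCcTT=8 llMmCcTt=16 llMmCctt=8 llMmccTT=8 llMmccTt=16 llMmcctt=8
llMmCctt hits 8/256; gcd=8; 8÷8/256÷8 = 1/32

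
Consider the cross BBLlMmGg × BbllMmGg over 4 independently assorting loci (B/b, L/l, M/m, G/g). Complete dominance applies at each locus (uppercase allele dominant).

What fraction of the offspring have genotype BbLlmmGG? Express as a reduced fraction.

BBLlMmGg gametes: BLMG×2, BLMg×2, BLmG×2, BLmg×2, BlMG×2, BlMg×2, BlmG×2, Blmg×2
BbllMmGg gametes: BlMG×2, BlMg×2, BlmG×2, Blmg×2, blMG×2, blMg×2, blmG×2, blmg×2
BBLlMmGg×BbllMmGg grid (16·16=256): BBLlMMGG=4 BBLlMMGg=8 BBLlMMgg=4 BBLlMmGG=8 BBLlMmGg=16 BBLlMmgg=8 BBLlmmGG=4 BBLlmmGg=8 BBLlmmgg=4 BBllMMGG=4 BBllMMGg=8 BBllMMgg=4 BBllMmGG=8 BBllMmGg=16 BBllMmgg=8 BBllmmGG=4 BBllmmGg=8 BBllmmgg=4 BbLlMMGG=4 BbLlMMGg=8 BbLlMMgg=4 BbLlMmGG=8 BbLlMmGg=16 BbLlMmgg=8 BbLlmmGG=4 BbLlmmGg=8 BbLlmmgg=4 BbllMMGG=4 BbllMMGg=8 BbllMMgg=4 BbllMmGG=8 BbllMmGg=16 BbllMmgg=8 BbllmmGG=4 BbllmmGg=8 Bbllmmgg=4
BbLlmmGG hits 4/256; gcd=4; 4÷4/256÷4 = 1/64

P(BbLlmmGG) = 1/64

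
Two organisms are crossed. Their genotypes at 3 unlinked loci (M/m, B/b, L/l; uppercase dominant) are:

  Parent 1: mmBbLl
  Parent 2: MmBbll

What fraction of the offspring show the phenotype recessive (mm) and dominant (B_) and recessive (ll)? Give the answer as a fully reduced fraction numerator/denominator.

mmBbLl gametes: mBL×2, mBl×2, mbL×2, mbl×2
MmBbll gametes: MBl×2, Mbl×2, mBl×2, mbl×2
mmBbLl×MmBbll grid (8·8=64): MmBBLl=4 MmBBll=4 MmBbLl=8 MmBbll=8 MmbbLl=4 Mmbbll=4 mmBBLl=4 mmBBll=4 mmBbLl=8 mmBbll=8 mmbbLl=4 mmbbll=4
mm B_ ll hits 12/64; gcd=4; 12÷4/64÷4 = 3/16

P(mm B_ ll) = 3/16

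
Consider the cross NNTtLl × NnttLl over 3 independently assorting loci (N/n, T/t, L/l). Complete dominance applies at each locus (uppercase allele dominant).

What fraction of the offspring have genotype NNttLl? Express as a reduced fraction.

P(NNttLl) = 1/8

NNTtLl gametes: NTL×2, NTl×2, NtL×2, Ntl×2
NnttLl gametes: NtL×2, Ntl×2, ntL×2, ntl×2
NNTtLl×NnttLl grid (8·8=64): NNTtLL=4 NNTtLl=8 NNTtll=4 NNttLL=4 NNttLl=8 NNttll=4 NnTtLL=4 NnTtLl=8 NnTtll=4 NnttLL=4 NnttLl=8 Nnttll=4
NNttLl hits 8/64; gcd=8; 8÷8/64÷8 = 1/8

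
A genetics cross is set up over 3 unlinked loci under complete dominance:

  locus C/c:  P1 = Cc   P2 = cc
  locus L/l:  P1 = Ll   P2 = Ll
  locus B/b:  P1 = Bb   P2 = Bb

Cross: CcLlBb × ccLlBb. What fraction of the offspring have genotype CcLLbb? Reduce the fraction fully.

CcLlBb gametes: CLB×1, CLb×1, ClB×1, Clb×1, cLB×1, cLb×1, clB×1, clb×1
ccLlBb gametes: cLB×2, cLb×2, clB×2, clb×2
CcLlBb×ccLlBb grid (8·8=64): CcLLBB=2 CcLLBb=4 CcLLbb=2 CcLlBB=4 CcLlBb=8 CcLlbb=4 CcllBB=2 CcllBb=4 Ccllbb=2 ccLLBB=2 ccLLBb=4 ccLLbb=2 ccLlBB=4 ccLlBb=8 ccLlbb=4 ccllBB=2 ccllBb=4 ccllbb=2
CcLLbb hits 2/64; gcd=2; 2÷2/64÷2 = 1/32

P(CcLLbb) = 1/32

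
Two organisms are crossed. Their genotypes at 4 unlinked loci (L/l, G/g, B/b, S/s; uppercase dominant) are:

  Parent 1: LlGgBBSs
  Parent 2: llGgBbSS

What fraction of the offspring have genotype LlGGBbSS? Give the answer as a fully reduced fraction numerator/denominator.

LlGgBBSs gametes: LGBS×2, LGBs×2, LgBS×2, LgBs×2, lGBS×2, lGBs×2, lgBS×2, lgBs×2
llGgBbSS gametes: lGBS×4, lGbS×4, lgBS×4, lgbS×4
LlGgBBSs×llGgBbSS grid (16·16=256): LlGGBBSS=8 LlGGBBSs=8 LlGGBbSS=8 LlGGBbSs=8 LlGgBBSS=16 LlGgBBSs=16 LlGgBbSS=16 LlGgBbSs=16 LlggBBSS=8 LlggBBSs=8 LlggBbSS=8 LlggBbSs=8 llGGBBSS=8 llGGBBSs=8 llGGBbSS=8 llGGBbSs=8 llGgBBSS=16 llGgBBSs=16 llGgBbSS=16 llGgBbSs=16 llggBBSS=8 llggBBSs=8 llggBbSS=8 llggBbSs=8
LlGGBbSS hits 8/256; gcd=8; 8÷8/256÷8 = 1/32

P(LlGGBbSS) = 1/32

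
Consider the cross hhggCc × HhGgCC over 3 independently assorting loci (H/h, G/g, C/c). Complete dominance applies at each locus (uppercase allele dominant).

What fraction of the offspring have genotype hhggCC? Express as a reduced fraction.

hhggCc gametes: hgC×4, hgc×4
HhGgCC gametes: HGC×2, HgC×2, hGC×2, hgC×2
hhggCc×HhGgCC grid (8·8=64): HhGgCC=8 HhGgCc=8 HhggCC=8 HhggCc=8 hhGgCC=8 hhGgCc=8 hhggCC=8 hhggCc=8
hhggCC hits 8/64; gcd=8; 8÷8/64÷8 = 1/8

P(hhggCC) = 1/8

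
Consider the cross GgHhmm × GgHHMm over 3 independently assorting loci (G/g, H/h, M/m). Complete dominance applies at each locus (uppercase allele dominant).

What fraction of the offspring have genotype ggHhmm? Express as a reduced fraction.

P(ggHhmm) = 1/16

GgHhmm gametes: GHm×2, Ghm×2, gHm×2, ghm×2
GgHHMm gametes: GHM×2, GHm×2, gHM×2, gHm×2
GgHhmm×GgHHMm grid (8·8=64): GGHHMm=4 GGHHmm=4 GGHhMm=4 GGHhmm=4 GgHHMm=8 GgHHmm=8 GgHhMm=8 GgHhmm=8 ggHHMm=4 ggHHmm=4 ggHhMm=4 ggHhmm=4
ggHhmm hits 4/64; gcd=4; 4÷4/64÷4 = 1/16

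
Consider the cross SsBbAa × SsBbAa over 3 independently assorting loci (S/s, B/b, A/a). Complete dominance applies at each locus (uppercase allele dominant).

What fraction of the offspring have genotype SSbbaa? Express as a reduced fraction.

P(SSbbaa) = 1/64

SsBbAa gametes: SBA×1, SBa×1, SbA×1, Sba×1, sBA×1, sBa×1, sbA×1, sba×1
SsBbAa gametes: SBA×1, SBa×1, SbA×1, Sba×1, sBA×1, sBa×1, sbA×1, sba×1
SsBbAa×SsBbAa grid (8·8=64): SSBBAA=1 SSBBAa=2 SSBBaa=1 SSBbAA=2 SSBbAa=4 SSBbaa=2 SSbbAA=1 SSbbAa=2 SSbbaa=1 SsBBAA=2 SsBBAa=4 SsBBaa=2 SsBbAA=4 SsBbAa=8 SsBbaa=4 SsbbAA=2 SsbbAa=4 Ssbbaa=2 ssBBAA=1 ssBBAa=2 ssBBaa=1 ssBbAA=2 ssBbAa=4 ssBbaa=2 ssbbAA=1 ssbbAa=2 ssbbaa=1
SSbbaa hits 1/64; gcd=1; 1÷1/64÷1 = 1/64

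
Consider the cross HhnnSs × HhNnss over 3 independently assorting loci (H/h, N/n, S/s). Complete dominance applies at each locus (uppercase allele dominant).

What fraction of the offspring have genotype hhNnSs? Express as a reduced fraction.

P(hhNnSs) = 1/16

HhnnSs gametes: HnS×2, Hns×2, hnS×2, hns×2
HhNnss gametes: HNs×2, Hns×2, hNs×2, hns×2
HhnnSs×HhNnss grid (8·8=64): HHNnSs=4 HHNnss=4 HHnnSs=4 HHnnss=4 HhNnSs=8 HhNnss=8 HhnnSs=8 Hhnnss=8 hhNnSs=4 hhNnss=4 hhnnSs=4 hhnnss=4
hhNnSs hits 4/64; gcd=4; 4÷4/64÷4 = 1/16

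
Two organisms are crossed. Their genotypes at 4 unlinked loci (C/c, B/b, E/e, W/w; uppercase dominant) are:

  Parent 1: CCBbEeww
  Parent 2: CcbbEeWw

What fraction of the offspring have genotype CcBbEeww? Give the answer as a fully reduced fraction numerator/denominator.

P(CcBbEeww) = 1/16

CCBbEeww gametes: CBEw×4, CBew×4, CbEw×4, Cbew×4
CcbbEeWw gametes: CbEW×2, CbEw×2, CbeW×2, Cbew×2, cbEW×2, cbEw×2, cbeW×2, cbew×2
CCBbEeww×CcbbEeWw grid (16·16=256): CCBbEEWw=8 CCBbEEww=8 CCBbEeWw=16 CCBbEeww=16 CCBbeeWw=8 CCBbeeww=8 CCbbEEWw=8 CCbbEEww=8 CCbbEeWw=16 CCbbEeww=16 CCbbeeWw=8 CCbbeeww=8 CcBbEEWw=8 CcBbEEww=8 CcBbEeWw=16 CcBbEeww=16 CcBbeeWw=8 CcBbeeww=8 CcbbEEWw=8 CcbbEEww=8 CcbbEeWw=16 CcbbEeww=16 CcbbeeWw=8 Ccbbeeww=8
CcBbEeww hits 16/256; gcd=16; 16÷16/256÷16 = 1/16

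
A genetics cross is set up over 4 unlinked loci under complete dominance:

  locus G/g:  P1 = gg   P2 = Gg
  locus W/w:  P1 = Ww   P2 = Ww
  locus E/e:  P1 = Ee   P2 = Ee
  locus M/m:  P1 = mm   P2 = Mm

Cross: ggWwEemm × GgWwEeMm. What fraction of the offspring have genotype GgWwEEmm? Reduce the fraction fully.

P(GgWwEEmm) = 1/32

ggWwEemm gametes: gWEm×4, gWem×4, gwEm×4, gwem×4
GgWwEeMm gametes: GWEM×1, GWEm×1, GWeM×1, GWem×1, GwEM×1, GwEm×1, GweM×1, Gwem×1, gWEM×1, gWEm×1, gWeM×1, gWem×1, gwEM×1, gwEm×1, gweM×1, gwem×1
ggWwEemm×GgWwEeMm grid (16·16=256): GgWWEEMm=4 GgWWEEmm=4 GgWWEeMm=8 GgWWEemm=8 GgWWeeMm=4 GgWWeemm=4 GgWwEEMm=8 GgWwEEmm=8 GgWwEeMm=16 GgWwEemm=16 GgWweeMm=8 GgWweemm=8 GgwwEEMm=4 GgwwEEmm=4 GgwwEeMm=8 GgwwEemm=8 GgwweeMm=4 Ggwweemm=4 ggWWEEMm=4 ggWWEEmm=4 ggWWEeMm=8 ggWWEemm=8 ggWWeeMm=4 ggWWeemm=4 ggWwEEMm=8 ggWwEEmm=8 ggWwEeMm=16 ggWwEemm=16 ggWweeMm=8 ggWweemm=8 ggwwEEMm=4 ggwwEEmm=4 ggwwEeMm=8 ggwwEemm=8 ggwweeMm=4 ggwweemm=4
GgWwEEmm hits 8/256; gcd=8; 8÷8/256÷8 = 1/32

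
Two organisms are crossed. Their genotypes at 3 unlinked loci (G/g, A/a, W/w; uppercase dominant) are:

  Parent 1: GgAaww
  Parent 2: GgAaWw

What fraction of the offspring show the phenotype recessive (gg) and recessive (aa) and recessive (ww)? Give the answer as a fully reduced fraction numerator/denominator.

GgAaww gametes: GAw×2, Gaw×2, gAw×2, gaw×2
GgAaWw gametes: GAW×1, GAw×1, GaW×1, Gaw×1, gAW×1, gAw×1, gaW×1, gaw×1
GgAaww×GgAaWw grid (8·8=64): GGAAWw=2 GGAAww=2 GGAaWw=4 GGAaww=4 GGaaWw=2 GGaaww=2 GgAAWw=4 GgAAww=4 GgAaWw=8 GgAaww=8 GgaaWw=4 Ggaaww=4 ggAAWw=2 ggAAww=2 ggAaWw=4 ggAaww=4 ggaaWw=2 ggaaww=2
gg aa ww hits 2/64; gcd=2; 2÷2/64÷2 = 1/32

P(gg aa ww) = 1/32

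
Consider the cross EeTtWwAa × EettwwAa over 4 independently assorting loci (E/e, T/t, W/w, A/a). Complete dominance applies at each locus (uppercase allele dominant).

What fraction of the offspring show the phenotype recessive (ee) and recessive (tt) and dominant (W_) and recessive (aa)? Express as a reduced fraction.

P(ee tt W_ aa) = 1/64

EeTtWwAa gametes: ETWA×1, ETWa×1, ETwA×1, ETwa×1, EtWA×1, EtWa×1, EtwA×1, Etwa×1, eTWA×1, eTWa×1, eTwA×1, eTwa×1, etWA×1, etWa×1, etwA×1, etwa×1
EettwwAa gametes: EtwA×4, Etwa×4, etwA×4, etwa×4
EeTtWwAa×EettwwAa grid (16·16=256): EETtWwAA=4 EETtWwAa=8 EETtWwaa=4 EETtwwAA=4 EETtwwAa=8 EETtwwaa=4 EEttWwAA=4 EEttWwAa=8 EEttWwaa=4 EEttwwAA=4 EEttwwAa=8 EEttwwaa=4 EeTtWwAA=8 EeTtWwAa=16 EeTtWwaa=8 EeTtwwAA=8 EeTtwwAa=16 EeTtwwaa=8 EettWwAA=8 EettWwAa=16 EettWwaa=8 EettwwAA=8 EettwwAa=16 Eettwwaa=8 eeTtWwAA=4 eeTtWwAa=8 eeTtWwaa=4 eeTtwwAA=4 eeTtwwAa=8 eeTtwwaa=4 eettWwAA=4 eettWwAa=8 eettWwaa=4 eettwwAA=4 eettwwAa=8 eettwwaa=4
ee tt W_ aa hits 4/256; gcd=4; 4÷4/256÷4 = 1/64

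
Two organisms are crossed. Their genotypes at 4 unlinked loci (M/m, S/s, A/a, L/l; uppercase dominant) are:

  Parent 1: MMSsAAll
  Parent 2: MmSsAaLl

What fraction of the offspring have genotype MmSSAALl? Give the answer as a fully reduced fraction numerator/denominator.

P(MmSSAALl) = 1/32

MMSsAAll gametes: MSAl×8, MsAl×8
MmSsAaLl gametes: MSAL×1, MSAl×1, MSaL×1, MSal×1, MsAL×1, MsAl×1, MsaL×1, Msal×1, mSAL×1, mSAl×1, mSaL×1, mSal×1, msAL×1, msAl×1, msaL×1, msal×1
MMSsAAll×MmSsAaLl grid (16·16=256): MMSSAALl=8 MMSSAAll=8 MMSSAaLl=8 MMSSAall=8 MMSsAALl=16 MMSsAAll=16 MMSsAaLl=16 MMSsAall=16 MMssAALl=8 MMssAAll=8 MMssAaLl=8 MMssAall=8 MmSSAALl=8 MmSSAAll=8 MmSSAaLl=8 MmSSAall=8 MmSsAALl=16 MmSsAAll=16 MmSsAaLl=16 MmSsAall=16 MmssAALl=8 MmssAAll=8 MmssAaLl=8 MmssAall=8
MmSSAALl hits 8/256; gcd=8; 8÷8/256÷8 = 1/32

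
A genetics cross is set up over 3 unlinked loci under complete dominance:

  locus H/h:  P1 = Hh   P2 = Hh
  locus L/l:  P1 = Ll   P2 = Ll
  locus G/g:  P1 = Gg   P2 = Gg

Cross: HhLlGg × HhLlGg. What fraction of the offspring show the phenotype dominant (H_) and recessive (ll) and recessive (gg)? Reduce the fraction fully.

P(H_ ll gg) = 3/64

HhLlGg gametes: HLG×1, HLg×1, HlG×1, Hlg×1, hLG×1, hLg×1, hlG×1, hlg×1
HhLlGg gametes: HLG×1, HLg×1, HlG×1, Hlg×1, hLG×1, hLg×1, hlG×1, hlg×1
HhLlGg×HhLlGg grid (8·8=64): HHLLGG=1 HHLLGg=2 HHLLgg=1 HHLlGG=2 HHLlGg=4 HHLlgg=2 HHllGG=1 HHllGg=2 HHllgg=1 HhLLGG=2 HhLLGg=4 HhLLgg=2 HhLlGG=4 HhLlGg=8 HhLlgg=4 HhllGG=2 HhllGg=4 Hhllgg=2 hhLLGG=1 hhLLGg=2 hhLLgg=1 hhLlGG=2 hhLlGg=4 hhLlgg=2 hhllGG=1 hhllGg=2 hhllgg=1
H_ ll gg hits 3/64; gcd=1; 3÷1/64÷1 = 3/64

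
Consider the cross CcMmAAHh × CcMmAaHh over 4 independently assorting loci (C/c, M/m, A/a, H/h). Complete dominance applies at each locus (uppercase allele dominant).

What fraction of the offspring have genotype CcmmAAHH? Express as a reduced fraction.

P(CcmmAAHH) = 1/64

CcMmAAHh gametes: CMAH×2, CMAh×2, CmAH×2, CmAh×2, cMAH×2, cMAh×2, cmAH×2, cmAh×2
CcMmAaHh gametes: CMAH×1, CMAh×1, CMaH×1, CMah×1, CmAH×1, CmAh×1, CmaH×1, Cmah×1, cMAH×1, cMAh×1, cMaH×1, cMah×1, cmAH×1, cmAh×1, cmaH×1, cmah×1
CcMmAAHh×CcMmAaHh grid (16·16=256): CCMMAAHH=2 CCMMAAHh=4 CCMMAAhh=2 CCMMAaHH=2 CCMMAaHh=4 CCMMAahh=2 CCMmAAHH=4 CCMmAAHh=8 CCMmAAhh=4 CCMmAaHH=4 CCMmAaHh=8 CCMmAahh=4 CCmmAAHH=2 CCmmAAHh=4 CCmmAAhh=2 CCmmAaHH=2 CCmmAaHh=4 CCmmAahh=2 CcMMAAHH=4 CcMMAAHh=8 CcMMAAhh=4 CcMMAaHH=4 CcMMAaHh=8 CcMMAahh=4 CcMmAAHH=8 CcMmAAHh=16 CcMmAAhh=8 CcMmAaHH=8 CcMmAaHh=16 CcMmAahh=8 CcmmAAHH=4 CcmmAAHh=8 CcmmAAhh=4 CcmmAaHH=4 CcmmAaHh=8 CcmmAahh=4 ccMMAAHH=2 ccMMAAHh=4 ccMMAAhh=2 ccMMAaHH=2 ccMMAaHh=4 ccMMAahh=2 ccMmAAHH=4 ccMmAAHh=8 ccMmAAhh=4 ccMmAaHH=4 ccMmAaHh=8 ccMmAahh=4 ccmmAAHH=2 ccmmAAHh=4 ccmmAAhh=2 ccmmAaHH=2 ccmmAaHh=4 ccmmAahh=2
CcmmAAHH hits 4/256; gcd=4; 4÷4/256÷4 = 1/64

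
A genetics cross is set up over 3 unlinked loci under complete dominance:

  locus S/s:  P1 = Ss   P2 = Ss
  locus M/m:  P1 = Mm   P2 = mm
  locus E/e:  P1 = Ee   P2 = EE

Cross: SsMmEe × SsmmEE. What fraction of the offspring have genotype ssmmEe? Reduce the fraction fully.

P(ssmmEe) = 1/16

SsMmEe gametes: SME×1, SMe×1, SmE×1, Sme×1, sME×1, sMe×1, smE×1, sme×1
SsmmEE gametes: SmE×4, smE×4
SsMmEe×SsmmEE grid (8·8=64): SSMmEE=4 SSMmEe=4 SSmmEE=4 SSmmEe=4 SsMmEE=8 SsMmEe=8 SsmmEE=8 SsmmEe=8 ssMmEE=4 ssMmEe=4 ssmmEE=4 ssmmEe=4
ssmmEe hits 4/64; gcd=4; 4÷4/64÷4 = 1/16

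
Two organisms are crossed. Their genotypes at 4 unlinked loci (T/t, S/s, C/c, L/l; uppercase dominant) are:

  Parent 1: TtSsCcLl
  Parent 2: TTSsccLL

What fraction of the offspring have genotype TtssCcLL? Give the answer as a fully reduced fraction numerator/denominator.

TtSsCcLl gametes: TSCL×1, TSCl×1, TScL×1, TScl×1, TsCL×1, TsCl×1, TscL×1, Tscl×1, tSCL×1, tSCl×1, tScL×1, tScl×1, tsCL×1, tsCl×1, tscL×1, tscl×1
TTSsccLL gametes: TScL×8, TscL×8
TtSsCcLl×TTSsccLL grid (16·16=256): TTSSCcLL=8 TTSSCcLl=8 TTSSccLL=8 TTSSccLl=8 TTSsCcLL=16 TTSsCcLl=16 TTSsccLL=16 TTSsccLl=16 TTssCcLL=8 TTssCcLl=8 TTssccLL=8 TTssccLl=8 TtSSCcLL=8 TtSSCcLl=8 TtSSccLL=8 TtSSccLl=8 TtSsCcLL=16 TtSsCcLl=16 TtSsccLL=16 TtSsccLl=16 TtssCcLL=8 TtssCcLl=8 TtssccLL=8 TtssccLl=8
TtssCcLL hits 8/256; gcd=8; 8÷8/256÷8 = 1/32

P(TtssCcLL) = 1/32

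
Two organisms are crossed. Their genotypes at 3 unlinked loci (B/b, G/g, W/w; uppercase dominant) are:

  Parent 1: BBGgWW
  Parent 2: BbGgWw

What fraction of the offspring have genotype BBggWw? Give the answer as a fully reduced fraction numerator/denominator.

P(BBggWw) = 1/16

BBGgWW gametes: BGW×4, BgW×4
BbGgWw gametes: BGW×1, BGw×1, BgW×1, Bgw×1, bGW×1, bGw×1, bgW×1, bgw×1
BBGgWW×BbGgWw grid (8·8=64): BBGGWW=4 BBGGWw=4 BBGgWW=8 BBGgWw=8 BBggWW=4 BBggWw=4 BbGGWW=4 BbGGWw=4 BbGgWW=8 BbGgWw=8 BbggWW=4 BbggWw=4
BBggWw hits 4/64; gcd=4; 4÷4/64÷4 = 1/16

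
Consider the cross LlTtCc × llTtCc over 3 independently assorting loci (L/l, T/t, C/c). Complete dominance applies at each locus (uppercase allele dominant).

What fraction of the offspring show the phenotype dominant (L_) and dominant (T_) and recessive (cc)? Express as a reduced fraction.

P(L_ T_ cc) = 3/32

LlTtCc gametes: LTC×1, LTc×1, LtC×1, Ltc×1, lTC×1, lTc×1, ltC×1, ltc×1
llTtCc gametes: lTC×2, lTc×2, ltC×2, ltc×2
LlTtCc×llTtCc grid (8·8=64): LlTTCC=2 LlTTCc=4 LlTTcc=2 LlTtCC=4 LlTtCc=8 LlTtcc=4 LlttCC=2 LlttCc=4 Llttcc=2 llTTCC=2 llTTCc=4 llTTcc=2 llTtCC=4 llTtCc=8 llTtcc=4 llttCC=2 llttCc=4 llttcc=2
L_ T_ cc hits 6/64; gcd=2; 6÷2/64÷2 = 3/32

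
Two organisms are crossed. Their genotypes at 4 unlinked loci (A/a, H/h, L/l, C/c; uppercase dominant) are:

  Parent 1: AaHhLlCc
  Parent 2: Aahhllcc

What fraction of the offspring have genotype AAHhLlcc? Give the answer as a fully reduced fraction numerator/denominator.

P(AAHhLlcc) = 1/32

AaHhLlCc gametes: AHLC×1, AHLc×1, AHlC×1, AHlc×1, AhLC×1, AhLc×1, AhlC×1, Ahlc×1, aHLC×1, aHLc×1, aHlC×1, aHlc×1, ahLC×1, ahLc×1, ahlC×1, ahlc×1
Aahhllcc gametes: Ahlc×8, ahlc×8
AaHhLlCc×Aahhllcc grid (16·16=256): AAHhLlCc=8 AAHhLlcc=8 AAHhllCc=8 AAHhllcc=8 AAhhLlCc=8 AAhhLlcc=8 AAhhllCc=8 AAhhllcc=8 AaHhLlCc=16 AaHhLlcc=16 AaHhllCc=16 AaHhllcc=16 AahhLlCc=16 AahhLlcc=16 AahhllCc=16 Aahhllcc=16 aaHhLlCc=8 aaHhLlcc=8 aaHhllCc=8 aaHhllcc=8 aahhLlCc=8 aahhLlcc=8 aahhllCc=8 aahhllcc=8
AAHhLlcc hits 8/256; gcd=8; 8÷8/256÷8 = 1/32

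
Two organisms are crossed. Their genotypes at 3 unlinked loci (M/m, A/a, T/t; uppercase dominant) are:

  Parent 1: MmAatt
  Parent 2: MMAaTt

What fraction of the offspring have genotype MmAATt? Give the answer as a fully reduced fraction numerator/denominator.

MmAatt gametes: MAt×2, Mat×2, mAt×2, mat×2
MMAaTt gametes: MAT×2, MAt×2, MaT×2, Mat×2
MmAatt×MMAaTt grid (8·8=64): MMAATt=4 MMAAtt=4 MMAaTt=8 MMAatt=8 MMaaTt=4 MMaatt=4 MmAATt=4 MmAAtt=4 MmAaTt=8 MmAatt=8 MmaaTt=4 Mmaatt=4
MmAATt hits 4/64; gcd=4; 4÷4/64÷4 = 1/16

P(MmAATt) = 1/16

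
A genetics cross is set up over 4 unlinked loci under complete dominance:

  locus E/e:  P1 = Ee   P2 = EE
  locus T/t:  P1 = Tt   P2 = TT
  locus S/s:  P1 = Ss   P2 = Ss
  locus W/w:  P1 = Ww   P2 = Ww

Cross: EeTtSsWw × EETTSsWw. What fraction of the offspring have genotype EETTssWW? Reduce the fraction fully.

P(EETTssWW) = 1/64

EeTtSsWw gametes: ETSW×1, ETSw×1, ETsW×1, ETsw×1, EtSW×1, EtSw×1, EtsW×1, Etsw×1, eTSW×1, eTSw×1, eTsW×1, eTsw×1, etSW×1, etSw×1, etsW×1, etsw×1
EETTSsWw gametes: ETSW×4, ETSw×4, ETsW×4, ETsw×4
EeTtSsWw×EETTSsWw grid (16·16=256): EETTSSWW=4 EETTSSWw=8 EETTSSww=4 EETTSsWW=8 EETTSsWw=16 EETTSsww=8 EETTssWW=4 EETTssWw=8 EETTssww=4 EETtSSWW=4 EETtSSWw=8 EETtSSww=4 EETtSsWW=8 EETtSsWw=16 EETtSsww=8 EETtssWW=4 EETtssWw=8 EETtssww=4 EeTTSSWW=4 EeTTSSWw=8 EeTTSSww=4 EeTTSsWW=8 EeTTSsWw=16 EeTTSsww=8 EeTTssWW=4 EeTTssWw=8 EeTTssww=4 EeTtSSWW=4 EeTtSSWw=8 EeTtSSww=4 EeTtSsWW=8 EeTtSsWw=16 EeTtSsww=8 EeTtssWW=4 EeTtssWw=8 EeTtssww=4
EETTssWW hits 4/256; gcd=4; 4÷4/256÷4 = 1/64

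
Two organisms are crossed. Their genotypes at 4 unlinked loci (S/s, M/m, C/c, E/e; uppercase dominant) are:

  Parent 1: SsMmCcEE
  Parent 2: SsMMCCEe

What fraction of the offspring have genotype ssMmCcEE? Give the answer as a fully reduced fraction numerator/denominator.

SsMmCcEE gametes: SMCE×2, SMcE×2, SmCE×2, SmcE×2, sMCE×2, sMcE×2, smCE×2, smcE×2
SsMMCCEe gametes: SMCE×4, SMCe×4, sMCE×4, sMCe×4
SsMmCcEE×SsMMCCEe grid (16·16=256): SSMMCCEE=8 SSMMCCEe=8 SSMMCcEE=8 SSMMCcEe=8 SSMmCCEE=8 SSMmCCEe=8 SSMmCcEE=8 SSMmCcEe=8 SsMMCCEE=16 SsMMCCEe=16 SsMMCcEE=16 SsMMCcEe=16 SsMmCCEE=16 SsMmCCEe=16 SsMmCcEE=16 SsMmCcEe=16 ssMMCCEE=8 ssMMCCEe=8 ssMMCcEE=8 ssMMCcEe=8 ssMmCCEE=8 ssMmCCEe=8 ssMmCcEE=8 ssMmCcEe=8
ssMmCcEE hits 8/256; gcd=8; 8÷8/256÷8 = 1/32

P(ssMmCcEE) = 1/32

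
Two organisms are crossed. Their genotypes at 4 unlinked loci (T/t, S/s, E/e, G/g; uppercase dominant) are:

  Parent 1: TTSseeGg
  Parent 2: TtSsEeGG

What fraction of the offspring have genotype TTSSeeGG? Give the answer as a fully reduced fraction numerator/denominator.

TTSseeGg gametes: TSeG×4, TSeg×4, TseG×4, Tseg×4
TtSsEeGG gametes: TSEG×2, TSeG×2, TsEG×2, TseG×2, tSEG×2, tSeG×2, tsEG×2, tseG×2
TTSseeGg×TtSsEeGG grid (16·16=256): TTSSEeGG=8 TTSSEeGg=8 TTSSeeGG=8 TTSSeeGg=8 TTSsEeGG=16 TTSsEeGg=16 TTSseeGG=16 TTSseeGg=16 TTssEeGG=8 TTssEeGg=8 TTsseeGG=8 TTsseeGg=8 TtSSEeGG=8 TtSSEeGg=8 TtSSeeGG=8 TtSSeeGg=8 TtSsEeGG=16 TtSsEeGg=16 TtSseeGG=16 TtSseeGg=16 TtssEeGG=8 TtssEeGg=8 TtsseeGG=8 TtsseeGg=8
TTSSeeGG hits 8/256; gcd=8; 8÷8/256÷8 = 1/32

P(TTSSeeGG) = 1/32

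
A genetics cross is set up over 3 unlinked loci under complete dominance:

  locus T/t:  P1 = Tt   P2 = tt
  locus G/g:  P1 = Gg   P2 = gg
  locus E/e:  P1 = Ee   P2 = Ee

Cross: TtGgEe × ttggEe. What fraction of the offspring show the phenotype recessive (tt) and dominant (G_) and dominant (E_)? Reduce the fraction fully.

P(tt G_ E_) = 3/16

TtGgEe gametes: TGE×1, TGe×1, TgE×1, Tge×1, tGE×1, tGe×1, tgE×1, tge×1
ttggEe gametes: tgE×4, tge×4
TtGgEe×ttggEe grid (8·8=64): TtGgEE=4 TtGgEe=8 TtGgee=4 TtggEE=4 TtggEe=8 Ttggee=4 ttGgEE=4 ttGgEe=8 ttGgee=4 ttggEE=4 ttggEe=8 ttggee=4
tt G_ E_ hits 12/64; gcd=4; 12÷4/64÷4 = 3/16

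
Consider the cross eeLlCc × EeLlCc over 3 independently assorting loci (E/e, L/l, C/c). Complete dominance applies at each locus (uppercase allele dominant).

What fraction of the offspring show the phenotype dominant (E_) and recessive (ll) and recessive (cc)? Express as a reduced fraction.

eeLlCc gametes: eLC×2, eLc×2, elC×2, elc×2
EeLlCc gametes: ELC×1, ELc×1, ElC×1, Elc×1, eLC×1, eLc×1, elC×1, elc×1
eeLlCc×EeLlCc grid (8·8=64): EeLLCC=2 EeLLCc=4 EeLLcc=2 EeLlCC=4 EeLlCc=8 EeLlcc=4 EellCC=2 EellCc=4 Eellcc=2 eeLLCC=2 eeLLCc=4 eeLLcc=2 eeLlCC=4 eeLlCc=8 eeLlcc=4 eellCC=2 eellCc=4 eellcc=2
E_ ll cc hits 2/64; gcd=2; 2÷2/64÷2 = 1/32

P(E_ ll cc) = 1/32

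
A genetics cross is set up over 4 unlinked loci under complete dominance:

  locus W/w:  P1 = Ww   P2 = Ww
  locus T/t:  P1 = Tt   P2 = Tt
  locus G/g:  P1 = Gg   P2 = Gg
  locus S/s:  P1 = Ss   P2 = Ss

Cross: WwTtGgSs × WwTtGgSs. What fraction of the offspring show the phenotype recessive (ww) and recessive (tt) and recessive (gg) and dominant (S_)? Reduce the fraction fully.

P(ww tt gg S_) = 3/256

WwTtGgSs gametes: WTGS×1, WTGs×1, WTgS×1, WTgs×1, WtGS×1, WtGs×1, WtgS×1, Wtgs×1, wTGS×1, wTGs×1, wTgS×1, wTgs×1, wtGS×1, wtGs×1, wtgS×1, wtgs×1
WwTtGgSs gametes: WTGS×1, WTGs×1, WTgS×1, WTgs×1, WtGS×1, WtGs×1, WtgS×1, Wtgs×1, wTGS×1, wTGs×1, wTgS×1, wTgs×1, wtGS×1, wtGs×1, wtgS×1, wtgs×1
WwTtGgSs×WwTtGgSs grid (16·16=256): WWTTGGSS=1 WWTTGGSs=2 WWTTGGss=1 WWTTGgSS=2 WWTTGgSs=4 WWTTGgss=2 WWTTggSS=1 WWTTggSs=2 WWTTggss=1 WWTtGGSS=2 WWTtGGSs=4 WWTtGGss=2 WWTtGgSS=4 WWTtGgSs=8 WWTtGgss=4 WWTtggSS=2 WWTtggSs=4 WWTtggss=2 WWttGGSS=1 WWttGGSs=2 WWttGGss=1 WWttGgSS=2 WWttGgSs=4 WWttGgss=2 WWttggSS=1 WWttggSs=2 WWttggss=1 WwTTGGSS=2 WwTTGGSs=4 WwTTGGss=2 WwTTGgSS=4 WwTTGgSs=8 WwTTGgss=4 WwTTggSS=2 WwTTggSs=4 WwTTggss=2 WwTtGGSS=4 WwTtGGSs=8 WwTtGGss=4 WwTtGgSS=8 WwTtGgSs=16 WwTtGgss=8 WwTtggSS=4 WwTtggSs=8 WwTtggss=4 WwttGGSS=2 WwttGGSs=4 WwttGGss=2 WwttGgSS=4 WwttGgSs=8 WwttGgss=4 WwttggSS=2 WwttggSs=4 Wwttggss=2 wwTTGGSS=1 wwTTGGSs=2 wwTTGGss=1 wwTTGgSS=2 wwTTGgSs=4 wwTTGgss=2 wwTTggSS=1 wwTTggSs=2 wwTTggss=1 wwTtGGSS=2 wwTtGGSs=4 wwTtGGss=2 wwTtGgSS=4 wwTtGgSs=8 wwTtGgss=4 wwTtggSS=2 wwTtggSs=4 wwTtggss=2 wwttGGSS=1 wwttGGSs=2 wwttGGss=1 wwttGgSS=2 wwttGgSs=4 wwttGgss=2 wwttggSS=1 wwttggSs=2 wwttggss=1
ww tt gg S_ hits 3/256; gcd=1; 3÷1/256÷1 = 3/256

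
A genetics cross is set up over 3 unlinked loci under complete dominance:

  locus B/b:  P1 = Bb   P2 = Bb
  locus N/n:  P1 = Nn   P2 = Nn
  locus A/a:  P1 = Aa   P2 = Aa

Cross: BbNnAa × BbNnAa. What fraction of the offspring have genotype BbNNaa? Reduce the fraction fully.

P(BbNNaa) = 1/32

BbNnAa gametes: BNA×1, BNa×1, BnA×1, Bna×1, bNA×1, bNa×1, bnA×1, bna×1
BbNnAa gametes: BNA×1, BNa×1, BnA×1, Bna×1, bNA×1, bNa×1, bnA×1, bna×1
BbNnAa×BbNnAa grid (8·8=64): BBNNAA=1 BBNNAa=2 BBNNaa=1 BBNnAA=2 BBNnAa=4 BBNnaa=2 BBnnAA=1 BBnnAa=2 BBnnaa=1 BbNNAA=2 BbNNAa=4 BbNNaa=2 BbNnAA=4 BbNnAa=8 BbNnaa=4 BbnnAA=2 BbnnAa=4 Bbnnaa=2 bbNNAA=1 bbNNAa=2 bbNNaa=1 bbNnAA=2 bbNnAa=4 bbNnaa=2 bbnnAA=1 bbnnAa=2 bbnnaa=1
BbNNaa hits 2/64; gcd=2; 2÷2/64÷2 = 1/32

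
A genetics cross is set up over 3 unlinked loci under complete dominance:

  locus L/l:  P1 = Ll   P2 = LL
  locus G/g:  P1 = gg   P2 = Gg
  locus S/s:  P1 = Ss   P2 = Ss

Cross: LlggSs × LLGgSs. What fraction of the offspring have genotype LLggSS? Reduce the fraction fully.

P(LLggSS) = 1/16

LlggSs gametes: LgS×2, Lgs×2, lgS×2, lgs×2
LLGgSs gametes: LGS×2, LGs×2, LgS×2, Lgs×2
LlggSs×LLGgSs grid (8·8=64): LLGgSS=4 LLGgSs=8 LLGgss=4 LLggSS=4 LLggSs=8 LLggss=4 LlGgSS=4 LlGgSs=8 LlGgss=4 LlggSS=4 LlggSs=8 Llggss=4
LLggSS hits 4/64; gcd=4; 4÷4/64÷4 = 1/16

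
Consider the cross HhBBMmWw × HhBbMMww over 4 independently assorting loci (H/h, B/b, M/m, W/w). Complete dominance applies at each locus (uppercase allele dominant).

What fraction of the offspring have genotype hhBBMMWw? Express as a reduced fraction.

P(hhBBMMWw) = 1/32

HhBBMmWw gametes: HBMW×2, HBMw×2, HBmW×2, HBmw×2, hBMW×2, hBMw×2, hBmW×2, hBmw×2
HhBbMMww gametes: HBMw×4, HbMw×4, hBMw×4, hbMw×4
HhBBMmWw×HhBbMMww grid (16·16=256): HHBBMMWw=8 HHBBMMww=8 HHBBMmWw=8 HHBBMmww=8 HHBbMMWw=8 HHBbMMww=8 HHBbMmWw=8 HHBbMmww=8 HhBBMMWw=16 HhBBMMww=16 HhBBMmWw=16 HhBBMmww=16 HhBbMMWw=16 HhBbMMww=16 HhBbMmWw=16 HhBbMmww=16 hhBBMMWw=8 hhBBMMww=8 hhBBMmWw=8 hhBBMmww=8 hhBbMMWw=8 hhBbMMww=8 hhBbMmWw=8 hhBbMmww=8
hhBBMMWw hits 8/256; gcd=8; 8÷8/256÷8 = 1/32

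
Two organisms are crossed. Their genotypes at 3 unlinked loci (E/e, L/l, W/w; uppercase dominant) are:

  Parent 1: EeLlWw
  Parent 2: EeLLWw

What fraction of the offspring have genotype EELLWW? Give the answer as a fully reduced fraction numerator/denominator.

EeLlWw gametes: ELW×1, ELw×1, ElW×1, Elw×1, eLW×1, eLw×1, elW×1, elw×1
EeLLWw gametes: ELW×2, ELw×2, eLW×2, eLw×2
EeLlWw×EeLLWw grid (8·8=64): EELLWW=2 EELLWw=4 EELLww=2 EELlWW=2 EELlWw=4 EELlww=2 EeLLWW=4 EeLLWw=8 EeLLww=4 EeLlWW=4 EeLlWw=8 EeLlww=4 eeLLWW=2 eeLLWw=4 eeLLww=2 eeLlWW=2 eeLlWw=4 eeLlww=2
EELLWW hits 2/64; gcd=2; 2÷2/64÷2 = 1/32

P(EELLWW) = 1/32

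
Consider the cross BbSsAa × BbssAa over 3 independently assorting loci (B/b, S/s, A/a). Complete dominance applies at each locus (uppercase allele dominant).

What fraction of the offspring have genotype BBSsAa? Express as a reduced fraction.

P(BBSsAa) = 1/16

BbSsAa gametes: BSA×1, BSa×1, BsA×1, Bsa×1, bSA×1, bSa×1, bsA×1, bsa×1
BbssAa gametes: BsA×2, Bsa×2, bsA×2, bsa×2
BbSsAa×BbssAa grid (8·8=64): BBSsAA=2 BBSsAa=4 BBSsaa=2 BBssAA=2 BBssAa=4 BBssaa=2 BbSsAA=4 BbSsAa=8 BbSsaa=4 BbssAA=4 BbssAa=8 Bbssaa=4 bbSsAA=2 bbSsAa=4 bbSsaa=2 bbssAA=2 bbssAa=4 bbssaa=2
BBSsAa hits 4/64; gcd=4; 4÷4/64÷4 = 1/16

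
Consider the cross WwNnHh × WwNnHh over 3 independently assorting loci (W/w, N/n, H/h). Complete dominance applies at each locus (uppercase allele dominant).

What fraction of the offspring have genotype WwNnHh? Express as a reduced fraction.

P(WwNnHh) = 1/8

WwNnHh gametes: WNH×1, WNh×1, WnH×1, Wnh×1, wNH×1, wNh×1, wnH×1, wnh×1
WwNnHh gametes: WNH×1, WNh×1, WnH×1, Wnh×1, wNH×1, wNh×1, wnH×1, wnh×1
WwNnHh×WwNnHh grid (8·8=64): WWNNHH=1 WWNNHh=2 WWNNhh=1 WWNnHH=2 WWNnHh=4 WWNnhh=2 WWnnHH=1 WWnnHh=2 WWnnhh=1 WwNNHH=2 WwNNHh=4 WwNNhh=2 WwNnHH=4 WwNnHh=8 WwNnhh=4 WwnnHH=2 WwnnHh=4 Wwnnhh=2 wwNNHH=1 wwNNHh=2 wwNNhh=1 wwNnHH=2 wwNnHh=4 wwNnhh=2 wwnnHH=1 wwnnHh=2 wwnnhh=1
WwNnHh hits 8/64; gcd=8; 8÷8/64÷8 = 1/8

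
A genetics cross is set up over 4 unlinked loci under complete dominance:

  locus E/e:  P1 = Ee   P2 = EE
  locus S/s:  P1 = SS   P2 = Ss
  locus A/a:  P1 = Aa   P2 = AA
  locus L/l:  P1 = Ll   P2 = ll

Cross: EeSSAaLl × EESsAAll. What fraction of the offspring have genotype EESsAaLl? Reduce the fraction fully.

P(EESsAaLl) = 1/16

EeSSAaLl gametes: ESAL×2, ESAl×2, ESaL×2, ESal×2, eSAL×2, eSAl×2, eSaL×2, eSal×2
EESsAAll gametes: ESAl×8, EsAl×8
EeSSAaLl×EESsAAll grid (16·16=256): EESSAALl=16 EESSAAll=16 EESSAaLl=16 EESSAall=16 EESsAALl=16 EESsAAll=16 EESsAaLl=16 EESsAall=16 EeSSAALl=16 EeSSAAll=16 EeSSAaLl=16 EeSSAall=16 EeSsAALl=16 EeSsAAll=16 EeSsAaLl=16 EeSsAall=16
EESsAaLl hits 16/256; gcd=16; 16÷16/256÷16 = 1/16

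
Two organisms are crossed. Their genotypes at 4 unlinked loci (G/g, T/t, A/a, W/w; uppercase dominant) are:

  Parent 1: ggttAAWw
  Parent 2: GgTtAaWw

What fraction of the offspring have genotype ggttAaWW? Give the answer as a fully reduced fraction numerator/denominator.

P(ggttAaWW) = 1/32

ggttAAWw gametes: gtAW×8, gtAw×8
GgTtAaWw gametes: GTAW×1, GTAw×1, GTaW×1, GTaw×1, GtAW×1, GtAw×1, GtaW×1, Gtaw×1, gTAW×1, gTAw×1, gTaW×1, gTaw×1, gtAW×1, gtAw×1, gtaW×1, gtaw×1
ggttAAWw×GgTtAaWw grid (16·16=256): GgTtAAWW=8 GgTtAAWw=16 GgTtAAww=8 GgTtAaWW=8 GgTtAaWw=16 GgTtAaww=8 GgttAAWW=8 GgttAAWw=16 GgttAAww=8 GgttAaWW=8 GgttAaWw=16 GgttAaww=8 ggTtAAWW=8 ggTtAAWw=16 ggTtAAww=8 ggTtAaWW=8 ggTtAaWw=16 ggTtAaww=8 ggttAAWW=8 ggttAAWw=16 ggttAAww=8 ggttAaWW=8 ggttAaWw=16 ggttAaww=8
ggttAaWW hits 8/256; gcd=8; 8÷8/256÷8 = 1/32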